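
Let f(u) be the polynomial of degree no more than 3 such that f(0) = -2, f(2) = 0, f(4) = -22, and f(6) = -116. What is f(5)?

-57

Using the Lagrange interpolation formula with nodes 0, 2, 4, 6:
  L_0(u) = (u - 2)(u - 4)(u - 6) / -48
  L_1(u) = u(u - 4)(u - 6) / 16
  L_2(u) = u(u - 2)(u - 6) / -16
  L_3(u) = u(u - 2)(u - 4) / 48
Then f(u) = -2·L_0(u) + 0·L_1(u) - 22·L_2(u) - 116·L_3(u).
Expanding and collecting terms gives f(u) = -u^3 + 3u^2 - u - 2.
Evaluating at u = 5: f(5) = -57.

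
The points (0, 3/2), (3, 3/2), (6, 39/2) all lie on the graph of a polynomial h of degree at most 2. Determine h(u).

h(u) = u^2 - 3u + 3/2

Write h(u) = au^2 + bu + c. Substituting each data point gives a linear system:
  c = 3/2
  9a + 3b + c = 3/2
  36a + 6b + c = 39/2
Solving the system yields a = 1, b = -3, c = 3/2.
So h(u) = u^2 - 3u + 3/2.
Check: h(6) = 39/2. ✓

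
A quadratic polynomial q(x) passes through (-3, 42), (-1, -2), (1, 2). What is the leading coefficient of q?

Write q(x) = ax^2 + bx + c. Substituting each data point gives a linear system:
  9a - 3b + c = 42
  a - b + c = -2
  a + b + c = 2
Solving the system yields a = 6, b = 2, c = -6.
So q(x) = 6x^2 + 2x - 6.
The leading coefficient is 6.

6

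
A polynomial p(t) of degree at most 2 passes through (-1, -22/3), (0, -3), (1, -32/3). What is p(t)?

Write p(t) = at^2 + bt + c. Substituting each data point gives a linear system:
  a - b + c = -22/3
  c = -3
  a + b + c = -32/3
Solving the system yields a = -6, b = -5/3, c = -3.
So p(t) = -6t^2 - (5/3)t - 3.
Check: p(0) = -3. ✓

p(t) = -6t^2 - (5/3)t - 3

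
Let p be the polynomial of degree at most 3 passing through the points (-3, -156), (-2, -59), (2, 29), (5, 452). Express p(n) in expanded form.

Write p(n) = an^3 + bn^2 + cn + d. Substituting each data point gives a linear system:
  -27a + 9b - 3c + d = -156
  -8a + 4b - 2c + d = -59
  8a + 4b + 2c + d = 29
  125a + 25b + 5c + d = 452
Solving the system yields a = 4, b = -3, c = 6, d = -3.
So p(n) = 4n³ - 3n² + 6n - 3.
Check: p(5) = 452. ✓

p(n) = 4n^3 - 3n^2 + 6n - 3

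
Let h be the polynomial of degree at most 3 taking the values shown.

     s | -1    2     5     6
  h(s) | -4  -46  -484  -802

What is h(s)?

h(s) = -3s^3 - 4s^2 - s - 4

Write h(s) = as^3 + bs^2 + cs + d. Substituting each data point gives a linear system:
  -a + b - c + d = -4
  8a + 4b + 2c + d = -46
  125a + 25b + 5c + d = -484
  216a + 36b + 6c + d = -802
Solving the system yields a = -3, b = -4, c = -1, d = -4.
So h(s) = -3s^3 - 4s^2 - s - 4.
Check: h(6) = -802. ✓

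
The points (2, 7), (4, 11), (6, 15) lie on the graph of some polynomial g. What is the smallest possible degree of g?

1

Forward differences of the values at x = 2, 4, 6:
  g  : 7  11  15
  Δ  : 4  4
  Δ^2: 0
The first differences are constant (4) and nonzero, while all higher differences vanish, so the minimal degree is 1.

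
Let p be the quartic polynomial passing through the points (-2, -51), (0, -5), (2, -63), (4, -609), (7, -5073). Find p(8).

-8541

Write p(u) = au^4 + bu^3 + cu^2 + du + e. Substituting each data point gives a linear system:
  16a - 8b + 4c - 2d + e = -51
  e = -5
  16a + 8b + 4c + 2d + e = -63
  256a + 64b + 16c + 4d + e = -609
  2401a + 343b + 49c + 7d + e = -5073
Solving the system yields a = -2, b = 0, c = -5, d = -3, e = -5.
So p(u) = -2u^4 - 5u^2 - 3u - 5.
Then p(8) = -8541.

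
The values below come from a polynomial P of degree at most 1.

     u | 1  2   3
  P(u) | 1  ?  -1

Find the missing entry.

On equispaced nodes a degree-1 polynomial has vanishing second forward difference, so
  P(1) - 2·P(2) + P(3) = 0.
Substituting the known values and solving for P(2):
  -2·P(2) = 0
  P(2) = 0.

0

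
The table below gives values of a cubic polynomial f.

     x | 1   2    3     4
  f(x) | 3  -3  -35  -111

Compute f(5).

-249

Forward differences of the values at x = 1, 2, 3, 4:
  f  : 3  -3  -35  -111
  Δ  : -6  -32  -76
  Δ^2: -26  -44
  Δ^3: -18
The third differences are constant, confirming degree 3.
Interpolating (Newton forward form) and evaluating at x = 5 gives f(5) = -249.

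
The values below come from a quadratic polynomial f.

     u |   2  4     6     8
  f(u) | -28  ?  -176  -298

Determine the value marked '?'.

The 3 known points determine the degree-2 polynomial uniquely.
Write f(u) = au^2 + bu + c. Substituting each data point gives a linear system:
  4a + 2b + c = -28
  36a + 6b + c = -176
  64a + 8b + c = -298
Solving the system yields a = -4, b = -5, c = -2.
So f(u) = -4u^2 - 5u - 2.
Then f(4) = -86.

-86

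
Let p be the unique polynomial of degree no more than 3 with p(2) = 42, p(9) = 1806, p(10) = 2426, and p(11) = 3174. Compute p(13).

5102

Using the Lagrange interpolation formula with nodes 2, 9, 10, 11:
  L_0(u) = (u - 9)(u - 10)(u - 11) / -504
  L_1(u) = (u - 2)(u - 10)(u - 11) / 14
  L_2(u) = (u - 2)(u - 9)(u - 11) / -8
  L_3(u) = (u - 2)(u - 9)(u - 10) / 18
Then p(u) = 42·L_0(u) + 1806·L_1(u) + 2426·L_2(u) + 3174·L_3(u).
Expanding and collecting terms gives p(u) = 2u³ + 4u² + 2u + 6.
Evaluating at u = 13: p(13) = 5102.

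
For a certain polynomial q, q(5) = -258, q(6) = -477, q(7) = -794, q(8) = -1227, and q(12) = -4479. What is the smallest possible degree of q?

3

Divided differences on the nodes 5, 6, 7, 8, 12:
  order 0: -258  -477  -794  -1227  -4479
  order 1: -219  -317  -433  -813
  order 2: -49  -58  -76
  order 3: -3  -3
  order 4: 0
The order-3 divided differences are all -3 (nonzero) and every higher order vanishes, so the data lies on a polynomial of degree exactly 3.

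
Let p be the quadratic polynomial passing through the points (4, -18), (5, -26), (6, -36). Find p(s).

p(s) = -s^2 + s - 6

Using the Lagrange interpolation formula with nodes 4, 5, 6:
  L_0(s) = (s - 5)(s - 6) / 2
  L_1(s) = (s - 4)(s - 6) / -1
  L_2(s) = (s - 4)(s - 5) / 2
Then p(s) = -18·L_0(s) - 26·L_1(s) - 36·L_2(s).
Expanding and collecting terms gives p(s) = -s² + s - 6.
Check: p(4) = -18. ✓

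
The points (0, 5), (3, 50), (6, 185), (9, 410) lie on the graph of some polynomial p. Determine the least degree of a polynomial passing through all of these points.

Forward differences of the values at t = 0, 3, 6, 9:
  p  : 5  50  185  410
  Δ  : 45  135  225
  Δ^2: 90  90
  Δ^3: 0
The second differences are constant (90) and nonzero, while all higher differences vanish, so the minimal degree is 2.

2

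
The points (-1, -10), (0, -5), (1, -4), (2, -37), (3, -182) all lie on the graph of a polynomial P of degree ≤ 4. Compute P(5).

-1360

Using the Lagrange interpolation formula with nodes -1, 0, 1, 2, 3:
  L_0(n) = n(n - 1)(n - 2)(n - 3) / 24
  L_1(n) = (n + 1)(n - 1)(n - 2)(n - 3) / -6
  L_2(n) = (n + 1)n(n - 2)(n - 3) / 4
  L_3(n) = (n + 1)n(n - 1)(n - 3) / -6
  L_4(n) = (n + 1)n(n - 1)(n - 2) / 24
Then P(n) = -10·L_0(n) - 5·L_1(n) - 4·L_2(n) - 37·L_3(n) - 182·L_4(n).
Expanding and collecting terms gives P(n) = -2n^4 - n^3 + 4n - 5.
Evaluating at n = 5: P(5) = -1360.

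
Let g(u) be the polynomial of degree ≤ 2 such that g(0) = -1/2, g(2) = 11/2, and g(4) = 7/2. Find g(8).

Using the Lagrange interpolation formula with nodes 0, 2, 4:
  L_0(u) = (u - 2)(u - 4) / 8
  L_1(u) = u(u - 4) / -4
  L_2(u) = u(u - 2) / 8
Then g(u) = -1/2·L_0(u) + 11/2·L_1(u) + 7/2·L_2(u).
Expanding and collecting terms gives g(u) = -u^2 + 5u - 1/2.
Evaluating at u = 8: g(8) = -49/2.

-49/2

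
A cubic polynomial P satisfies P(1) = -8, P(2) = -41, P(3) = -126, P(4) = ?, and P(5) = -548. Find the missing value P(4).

On equispaced nodes a degree-3 polynomial has vanishing fourth forward difference, so
  P(1) - 4·P(2) + 6·P(3) - 4·P(4) + P(5) = 0.
Substituting the known values and solving for P(4):
  -4·P(4) = 1148
  P(4) = -287.

-287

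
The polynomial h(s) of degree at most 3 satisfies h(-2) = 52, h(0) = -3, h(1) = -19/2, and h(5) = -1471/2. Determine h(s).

Write h(s) = as^3 + bs^2 + cs + d. Substituting each data point gives a linear system:
  -8a + 4b - 2c + d = 52
  d = -3
  a + b + c + d = -19/2
  125a + 25b + 5c + d = -1471/2
Solving the system yields a = -6, b = 1, c = -3/2, d = -3.
So h(s) = -6s^3 + s^2 - (3/2)s - 3.
Check: h(-2) = 52. ✓

h(s) = -6s^3 + s^2 - (3/2)s - 3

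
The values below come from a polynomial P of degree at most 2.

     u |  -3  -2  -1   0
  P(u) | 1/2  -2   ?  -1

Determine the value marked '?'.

-5/2

The 3 known points determine the degree-2 polynomial uniquely.
Write P(u) = au^2 + bu + c. Substituting each data point gives a linear system:
  9a - 3b + c = 1/2
  4a - 2b + c = -2
  c = -1
Solving the system yields a = 1, b = 5/2, c = -1.
So P(u) = u^2 + (5/2)u - 1.
Then P(-1) = -5/2.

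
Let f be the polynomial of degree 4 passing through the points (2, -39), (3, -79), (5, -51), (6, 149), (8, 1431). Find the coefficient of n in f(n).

Write f(n) = an^4 + bn^3 + cn^2 + dn + e. Substituting each data point gives a linear system:
  16a + 8b + 4c + 2d + e = -39
  81a + 27b + 9c + 3d + e = -79
  625a + 125b + 25c + 5d + e = -51
  1296a + 216b + 36c + 6d + e = 149
  4096a + 512b + 64c + 8d + e = 1431
Solving the system yields a = 1, b = -5, c = -1, d = -5, e = -1.
So f(n) = n⁴ - 5n³ - n² - 5n - 1.
The coefficient of n is -5.

-5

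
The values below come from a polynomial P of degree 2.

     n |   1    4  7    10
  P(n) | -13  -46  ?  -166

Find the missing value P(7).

On equispaced nodes a degree-2 polynomial has vanishing third forward difference, so
  - P(1) + 3·P(4) - 3·P(7) + P(10) = 0.
Substituting the known values and solving for P(7):
  -3·P(7) = 291
  P(7) = -97.

-97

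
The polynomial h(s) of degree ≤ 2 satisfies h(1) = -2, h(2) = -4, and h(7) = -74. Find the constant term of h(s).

-4

Write h(s) = as^2 + bs + c. Substituting each data point gives a linear system:
  a + b + c = -2
  4a + 2b + c = -4
  49a + 7b + c = -74
Solving the system yields a = -2, b = 4, c = -4.
So h(s) = -2s^2 + 4s - 4.
The constant term is -4.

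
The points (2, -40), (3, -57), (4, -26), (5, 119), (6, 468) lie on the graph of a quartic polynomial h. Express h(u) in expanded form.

h(u) = u^4 - 3u^3 - 4u^2 - 5u - 6

Using the Lagrange interpolation formula with nodes 2, 3, 4, 5, 6:
  L_0(u) = (u - 3)(u - 4)(u - 5)(u - 6) / 24
  L_1(u) = (u - 2)(u - 4)(u - 5)(u - 6) / -6
  L_2(u) = (u - 2)(u - 3)(u - 5)(u - 6) / 4
  L_3(u) = (u - 2)(u - 3)(u - 4)(u - 6) / -6
  L_4(u) = (u - 2)(u - 3)(u - 4)(u - 5) / 24
Then h(u) = -40·L_0(u) - 57·L_1(u) - 26·L_2(u) + 119·L_3(u) + 468·L_4(u).
Expanding and collecting terms gives h(u) = u⁴ - 3u³ - 4u² - 5u - 6.
Check: h(3) = -57. ✓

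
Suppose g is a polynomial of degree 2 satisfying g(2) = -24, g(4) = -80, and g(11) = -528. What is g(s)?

g(s) = -4s^2 - 4s

Write g(s) = as^2 + bs + c. Substituting each data point gives a linear system:
  4a + 2b + c = -24
  16a + 4b + c = -80
  121a + 11b + c = -528
Solving the system yields a = -4, b = -4, c = 0.
So g(s) = -4s^2 - 4s.
Check: g(2) = -24. ✓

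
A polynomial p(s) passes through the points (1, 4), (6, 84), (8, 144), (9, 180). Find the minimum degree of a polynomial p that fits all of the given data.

Divided differences on the nodes 1, 6, 8, 9:
  order 0: 4  84  144  180
  order 1: 16  30  36
  order 2: 2  2
  order 3: 0
The order-2 divided differences are all 2 (nonzero) and every higher order vanishes, so the data lies on a polynomial of degree exactly 2.

2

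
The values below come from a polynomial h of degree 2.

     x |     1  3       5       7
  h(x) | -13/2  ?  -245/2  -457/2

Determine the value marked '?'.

On equispaced nodes a degree-2 polynomial has vanishing third forward difference, so
  - h(1) + 3·h(3) - 3·h(5) + h(7) = 0.
Substituting the known values and solving for h(3):
  3·h(3) = -291/2
  h(3) = -97/2.

-97/2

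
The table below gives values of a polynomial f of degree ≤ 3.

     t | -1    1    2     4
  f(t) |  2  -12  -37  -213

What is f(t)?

Write f(t) = at^3 + bt^2 + ct + d. Substituting each data point gives a linear system:
  -a + b - c + d = 2
  a + b + c + d = -12
  8a + 4b + 2c + d = -37
  64a + 16b + 4c + d = -213
Solving the system yields a = -3, b = 0, c = -4, d = -5.
So f(t) = -3t^3 - 4t - 5.
Check: f(1) = -12. ✓

f(t) = -3t^3 - 4t - 5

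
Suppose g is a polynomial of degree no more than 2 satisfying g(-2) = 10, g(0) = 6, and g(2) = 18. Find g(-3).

Using the Lagrange interpolation formula with nodes -2, 0, 2:
  L_0(x) = x(x - 2) / 8
  L_1(x) = (x + 2)(x - 2) / -4
  L_2(x) = (x + 2)x / 8
Then g(x) = 10·L_0(x) + 6·L_1(x) + 18·L_2(x).
Expanding and collecting terms gives g(x) = 2x² + 2x + 6.
Evaluating at x = -3: g(-3) = 18.

18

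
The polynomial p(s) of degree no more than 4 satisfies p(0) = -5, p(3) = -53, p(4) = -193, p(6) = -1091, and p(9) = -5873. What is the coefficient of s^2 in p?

Write p(s) = as^4 + bs^3 + cs^2 + ds + e. Substituting each data point gives a linear system:
  e = -5
  81a + 27b + 9c + 3d + e = -53
  256a + 64b + 16c + 4d + e = -193
  1296a + 216b + 36c + 6d + e = -1091
  6561a + 729b + 81c + 9d + e = -5873
Solving the system yields a = -1, b = 1, c = -1, d = 5, e = -5.
So p(s) = -s⁴ + s³ - s² + 5s - 5.
The coefficient of s^2 is -1.

-1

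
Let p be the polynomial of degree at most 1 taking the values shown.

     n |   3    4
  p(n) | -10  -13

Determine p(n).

p(n) = -3n - 1

Write p(n) = an + b. Substituting each data point gives a linear system:
  3a + b = -10
  4a + b = -13
Solving the system yields a = -3, b = -1.
So p(n) = -3n - 1.
Check: p(4) = -13. ✓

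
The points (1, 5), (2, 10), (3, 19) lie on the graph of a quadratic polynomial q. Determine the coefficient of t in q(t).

Write q(t) = at^2 + bt + c. Substituting each data point gives a linear system:
  a + b + c = 5
  4a + 2b + c = 10
  9a + 3b + c = 19
Solving the system yields a = 2, b = -1, c = 4.
So q(t) = 2t^2 - t + 4.
The coefficient of t is -1.

-1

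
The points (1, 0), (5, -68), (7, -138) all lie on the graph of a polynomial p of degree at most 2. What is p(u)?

p(u) = -3u^2 + u + 2

Write p(u) = au^2 + bu + c. Substituting each data point gives a linear system:
  a + b + c = 0
  25a + 5b + c = -68
  49a + 7b + c = -138
Solving the system yields a = -3, b = 1, c = 2.
So p(u) = -3u² + u + 2.
Check: p(7) = -138. ✓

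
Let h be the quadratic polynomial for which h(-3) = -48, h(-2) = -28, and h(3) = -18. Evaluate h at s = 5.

-56

Using the Lagrange interpolation formula with nodes -3, -2, 3:
  L_0(s) = (s + 2)(s - 3) / 6
  L_1(s) = (s + 3)(s - 3) / -5
  L_2(s) = (s + 3)(s + 2) / 30
Then h(s) = -48·L_0(s) - 28·L_1(s) - 18·L_2(s).
Expanding and collecting terms gives h(s) = -3s^2 + 5s - 6.
Evaluating at s = 5: h(5) = -56.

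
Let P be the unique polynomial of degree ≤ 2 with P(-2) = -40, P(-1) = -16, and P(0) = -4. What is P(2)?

Write P(n) = an^2 + bn + c. Substituting each data point gives a linear system:
  4a - 2b + c = -40
  a - b + c = -16
  c = -4
Solving the system yields a = -6, b = 6, c = -4.
So P(n) = -6n² + 6n - 4.
Then P(2) = -16.

-16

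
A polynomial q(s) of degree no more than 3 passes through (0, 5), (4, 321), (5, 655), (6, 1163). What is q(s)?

Using the Lagrange interpolation formula with nodes 0, 4, 5, 6:
  L_0(s) = (s - 4)(s - 5)(s - 6) / -120
  L_1(s) = s(s - 5)(s - 6) / 8
  L_2(s) = s(s - 4)(s - 6) / -5
  L_3(s) = s(s - 4)(s - 5) / 12
Then q(s) = 5·L_0(s) + 321·L_1(s) + 655·L_2(s) + 1163·L_3(s).
Expanding and collecting terms gives q(s) = 6s^3 - 3s^2 - 5s + 5.
Check: q(4) = 321. ✓

q(s) = 6s^3 - 3s^2 - 5s + 5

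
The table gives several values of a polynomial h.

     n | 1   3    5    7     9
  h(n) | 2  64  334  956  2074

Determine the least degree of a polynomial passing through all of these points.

Forward differences of the values at n = 1, 3, 5, 7, 9:
  h  : 2  64  334  956  2074
  Δ  : 62  270  622  1118
  Δ^2: 208  352  496
  Δ^3: 144  144
  Δ^4: 0
The third differences are constant (144) and nonzero, while all higher differences vanish, so the minimal degree is 3.

3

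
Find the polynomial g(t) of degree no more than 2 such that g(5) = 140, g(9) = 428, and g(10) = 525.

Write g(t) = at^2 + bt + c. Substituting each data point gives a linear system:
  25a + 5b + c = 140
  81a + 9b + c = 428
  100a + 10b + c = 525
Solving the system yields a = 5, b = 2, c = 5.
So g(t) = 5t^2 + 2t + 5.
Check: g(10) = 525. ✓

g(t) = 5t^2 + 2t + 5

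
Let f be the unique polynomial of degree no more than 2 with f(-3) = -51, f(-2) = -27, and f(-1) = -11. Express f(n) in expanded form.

Using the Lagrange interpolation formula with nodes -3, -2, -1:
  L_0(n) = (n + 2)(n + 1) / 2
  L_1(n) = (n + 3)(n + 1) / -1
  L_2(n) = (n + 3)(n + 2) / 2
Then f(n) = -51·L_0(n) - 27·L_1(n) - 11·L_2(n).
Expanding and collecting terms gives f(n) = -4n^2 + 4n - 3.
Check: f(-2) = -27. ✓

f(n) = -4n^2 + 4n - 3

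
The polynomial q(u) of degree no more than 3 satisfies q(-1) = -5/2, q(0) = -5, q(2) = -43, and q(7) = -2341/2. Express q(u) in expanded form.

Using the Lagrange interpolation formula with nodes -1, 0, 2, 7:
  L_0(u) = u(u - 2)(u - 7) / -24
  L_1(u) = (u + 1)(u - 2)(u - 7) / 14
  L_2(u) = (u + 1)u(u - 7) / -30
  L_3(u) = (u + 1)u(u - 2) / 280
Then q(u) = -5/2·L_0(u) - 5·L_1(u) - 43·L_2(u) - 2341/2·L_3(u).
Expanding and collecting terms gives q(u) = -3u^3 - (5/2)u^2 - 2u - 5.
Check: q(2) = -43. ✓

q(u) = -3u^3 - (5/2)u^2 - 2u - 5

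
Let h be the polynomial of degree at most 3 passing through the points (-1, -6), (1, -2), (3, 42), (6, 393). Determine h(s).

Write h(s) = as^3 + bs^2 + cs + d. Substituting each data point gives a linear system:
  -a + b - c + d = -6
  a + b + c + d = -2
  27a + 9b + 3c + d = 42
  216a + 36b + 6c + d = 393
Solving the system yields a = 2, b = -1, c = 0, d = -3.
So h(s) = 2s^3 - s^2 - 3.
Check: h(3) = 42. ✓

h(s) = 2s^3 - s^2 - 3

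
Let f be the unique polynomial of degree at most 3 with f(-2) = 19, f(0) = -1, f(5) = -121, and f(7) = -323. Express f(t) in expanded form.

f(t) = -t^3 + t^2 - 4t - 1

Write f(t) = at^3 + bt^2 + ct + d. Substituting each data point gives a linear system:
  -8a + 4b - 2c + d = 19
  d = -1
  125a + 25b + 5c + d = -121
  343a + 49b + 7c + d = -323
Solving the system yields a = -1, b = 1, c = -4, d = -1.
So f(t) = -t³ + t² - 4t - 1.
Check: f(0) = -1. ✓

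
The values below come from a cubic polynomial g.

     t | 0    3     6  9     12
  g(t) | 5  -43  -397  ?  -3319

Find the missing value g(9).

On equispaced nodes a degree-3 polynomial has vanishing fourth forward difference, so
  g(0) - 4·g(3) + 6·g(6) - 4·g(9) + g(12) = 0.
Substituting the known values and solving for g(9):
  -4·g(9) = 5524
  g(9) = -1381.

-1381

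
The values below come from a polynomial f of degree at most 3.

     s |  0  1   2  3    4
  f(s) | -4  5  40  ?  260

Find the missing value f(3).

The 4 known points determine the degree-3 polynomial uniquely.
Write f(s) = as^3 + bs^2 + cs + d. Substituting each data point gives a linear system:
  d = -4
  a + b + c + d = 5
  8a + 4b + 2c + d = 40
  64a + 16b + 4c + d = 260
Solving the system yields a = 3, b = 4, c = 2, d = -4.
So f(s) = 3s³ + 4s² + 2s - 4.
Then f(3) = 119.

119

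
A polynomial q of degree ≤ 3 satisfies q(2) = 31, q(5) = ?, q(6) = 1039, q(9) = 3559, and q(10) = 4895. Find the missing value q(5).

595

The 4 known points determine the degree-3 polynomial uniquely.
Write q(x) = ax^3 + bx^2 + cx + d. Substituting each data point gives a linear system:
  8a + 4b + 2c + d = 31
  216a + 36b + 6c + d = 1039
  729a + 81b + 9c + d = 3559
  1000a + 100b + 10c + d = 4895
Solving the system yields a = 5, b = -1, c = 0, d = -5.
So q(x) = 5x³ - x² - 5.
Then q(5) = 595.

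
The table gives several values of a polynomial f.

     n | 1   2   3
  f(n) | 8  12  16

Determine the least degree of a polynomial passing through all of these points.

1

Forward differences of the values at n = 1, 2, 3:
  f  : 8  12  16
  Δ  : 4  4
  Δ^2: 0
The first differences are constant (4) and nonzero, while all higher differences vanish, so the minimal degree is 1.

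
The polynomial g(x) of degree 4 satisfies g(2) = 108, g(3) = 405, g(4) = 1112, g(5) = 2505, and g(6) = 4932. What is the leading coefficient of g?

3

Write g(x) = ax^4 + bx^3 + cx^2 + dx + e. Substituting each data point gives a linear system:
  16a + 8b + 4c + 2d + e = 108
  81a + 27b + 9c + 3d + e = 405
  256a + 64b + 16c + 4d + e = 1112
  625a + 125b + 25c + 5d + e = 2505
  1296a + 216b + 36c + 6d + e = 4932
Solving the system yields a = 3, b = 4, c = 4, d = 6, e = 0.
So g(x) = 3x^4 + 4x^3 + 4x^2 + 6x.
The leading coefficient is 3.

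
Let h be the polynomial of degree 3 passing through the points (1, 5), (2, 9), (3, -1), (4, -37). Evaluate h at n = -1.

Forward differences of the values at n = 1, 2, 3, 4:
  h  : 5  9  -1  -37
  Δ  : 4  -10  -36
  Δ^2: -14  -26
  Δ^3: -12
The third differences are constant, confirming degree 3.
Interpolating (Newton forward form) and evaluating at n = -1 gives h(-1) = 3.

3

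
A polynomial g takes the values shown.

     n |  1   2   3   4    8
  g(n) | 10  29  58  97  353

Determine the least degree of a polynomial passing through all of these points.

Divided differences on the nodes 1, 2, 3, 4, 8:
  order 0: 10  29  58  97  353
  order 1: 19  29  39  64
  order 2: 5  5  5
  order 3: 0  0
  order 4: 0
The order-2 divided differences are all 5 (nonzero) and every higher order vanishes, so the data lies on a polynomial of degree exactly 2.

2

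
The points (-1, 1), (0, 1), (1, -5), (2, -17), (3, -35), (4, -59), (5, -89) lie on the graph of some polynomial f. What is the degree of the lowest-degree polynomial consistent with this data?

Forward differences of the values at x = -1, 0, 1, 2, 3, 4, 5:
  f  : 1  1  -5  -17  -35  -59  -89
  Δ  : 0  -6  -12  -18  -24  -30
  Δ^2: -6  -6  -6  -6  -6
  Δ^3: 0  0  0  0
  Δ^4: 0  0  0
  Δ^5: 0  0
  Δ^6: 0
The second differences are constant (-6) and nonzero, while all higher differences vanish, so the minimal degree is 2.

2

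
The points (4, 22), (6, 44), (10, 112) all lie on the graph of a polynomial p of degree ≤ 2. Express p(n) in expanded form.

Write p(n) = an^2 + bn + c. Substituting each data point gives a linear system:
  16a + 4b + c = 22
  36a + 6b + c = 44
  100a + 10b + c = 112
Solving the system yields a = 1, b = 1, c = 2.
So p(n) = n^2 + n + 2.
Check: p(4) = 22. ✓

p(n) = n^2 + n + 2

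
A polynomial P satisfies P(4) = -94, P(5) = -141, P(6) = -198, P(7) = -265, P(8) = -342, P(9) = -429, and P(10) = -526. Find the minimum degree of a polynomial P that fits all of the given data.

2

Forward differences of the values at t = 4, 5, 6, 7, 8, 9, 10:
  P  : -94  -141  -198  -265  -342  -429  -526
  Δ  : -47  -57  -67  -77  -87  -97
  Δ^2: -10  -10  -10  -10  -10
  Δ^3: 0  0  0  0
  Δ^4: 0  0  0
  Δ^5: 0  0
  Δ^6: 0
The second differences are constant (-10) and nonzero, while all higher differences vanish, so the minimal degree is 2.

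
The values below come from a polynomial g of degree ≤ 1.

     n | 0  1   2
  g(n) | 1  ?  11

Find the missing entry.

6

On equispaced nodes a degree-1 polynomial has vanishing second forward difference, so
  g(0) - 2·g(1) + g(2) = 0.
Substituting the known values and solving for g(1):
  -2·g(1) = -12
  g(1) = 6.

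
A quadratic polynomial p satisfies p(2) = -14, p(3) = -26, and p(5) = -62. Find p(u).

p(u) = -2u^2 - 2u - 2

Using the Lagrange interpolation formula with nodes 2, 3, 5:
  L_0(u) = (u - 3)(u - 5) / 3
  L_1(u) = (u - 2)(u - 5) / -2
  L_2(u) = (u - 2)(u - 3) / 6
Then p(u) = -14·L_0(u) - 26·L_1(u) - 62·L_2(u).
Expanding and collecting terms gives p(u) = -2u^2 - 2u - 2.
Check: p(3) = -26. ✓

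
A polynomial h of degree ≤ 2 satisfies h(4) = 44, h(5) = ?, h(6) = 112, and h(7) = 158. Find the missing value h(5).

On equispaced nodes a degree-2 polynomial has vanishing third forward difference, so
  - h(4) + 3·h(5) - 3·h(6) + h(7) = 0.
Substituting the known values and solving for h(5):
  3·h(5) = 222
  h(5) = 74.

74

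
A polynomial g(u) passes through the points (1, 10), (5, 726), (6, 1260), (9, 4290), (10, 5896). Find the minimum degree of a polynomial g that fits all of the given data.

Divided differences on the nodes 1, 5, 6, 9, 10:
  order 0: 10  726  1260  4290  5896
  order 1: 179  534  1010  1606
  order 2: 71  119  149
  order 3: 6  6
  order 4: 0
The order-3 divided differences are all 6 (nonzero) and every higher order vanishes, so the data lies on a polynomial of degree exactly 3.

3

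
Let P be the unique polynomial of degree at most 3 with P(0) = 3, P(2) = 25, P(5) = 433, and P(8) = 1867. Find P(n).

P(n) = 4n^3 - 3n^2 + n + 3

Write P(n) = an^3 + bn^2 + cn + d. Substituting each data point gives a linear system:
  d = 3
  8a + 4b + 2c + d = 25
  125a + 25b + 5c + d = 433
  512a + 64b + 8c + d = 1867
Solving the system yields a = 4, b = -3, c = 1, d = 3.
So P(n) = 4n^3 - 3n^2 + n + 3.
Check: P(8) = 1867. ✓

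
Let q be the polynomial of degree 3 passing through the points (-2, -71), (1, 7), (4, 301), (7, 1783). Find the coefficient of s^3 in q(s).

Write q(s) = as^3 + bs^2 + cs + d. Substituting each data point gives a linear system:
  -8a + 4b - 2c + d = -71
  a + b + c + d = 7
  64a + 16b + 4c + d = 301
  343a + 49b + 7c + d = 1783
Solving the system yields a = 6, b = -6, c = 2, d = 5.
So q(s) = 6s³ - 6s² + 2s + 5.
The leading coefficient is 6.

6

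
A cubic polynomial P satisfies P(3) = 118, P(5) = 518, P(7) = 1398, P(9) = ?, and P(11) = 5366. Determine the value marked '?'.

The 4 known points determine the degree-3 polynomial uniquely.
Write P(u) = au^3 + bu^2 + cu + d. Substituting each data point gives a linear system:
  27a + 9b + 3c + d = 118
  125a + 25b + 5c + d = 518
  343a + 49b + 7c + d = 1398
  1331a + 121b + 11c + d = 5366
Solving the system yields a = 4, b = 0, c = 4, d = -2.
So P(u) = 4u^3 + 4u - 2.
Then P(9) = 2950.

2950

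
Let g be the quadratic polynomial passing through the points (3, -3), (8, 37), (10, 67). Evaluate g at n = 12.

Using the Lagrange interpolation formula with nodes 3, 8, 10:
  L_0(n) = (n - 8)(n - 10) / 35
  L_1(n) = (n - 3)(n - 10) / -10
  L_2(n) = (n - 3)(n - 8) / 14
Then g(n) = -3·L_0(n) + 37·L_1(n) + 67·L_2(n).
Expanding and collecting terms gives g(n) = n^2 - 3n - 3.
Evaluating at n = 12: g(12) = 105.

105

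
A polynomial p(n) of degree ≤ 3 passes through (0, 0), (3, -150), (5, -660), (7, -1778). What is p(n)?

Using the Lagrange interpolation formula with nodes 0, 3, 5, 7:
  L_0(n) = (n - 3)(n - 5)(n - 7) / -105
  L_1(n) = n(n - 5)(n - 7) / 24
  L_2(n) = n(n - 3)(n - 7) / -20
  L_3(n) = n(n - 3)(n - 5) / 56
Then p(n) = 0·L_0(n) - 150·L_1(n) - 660·L_2(n) - 1778·L_3(n).
Expanding and collecting terms gives p(n) = -5n^3 - n^2 - 2n.
Check: p(3) = -150. ✓

p(n) = -5n^3 - n^2 - 2n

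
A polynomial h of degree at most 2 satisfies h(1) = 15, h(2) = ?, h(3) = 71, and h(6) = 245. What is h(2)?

The 3 known points determine the degree-2 polynomial uniquely.
Write h(u) = au^2 + bu + c. Substituting each data point gives a linear system:
  a + b + c = 15
  9a + 3b + c = 71
  36a + 6b + c = 245
Solving the system yields a = 6, b = 4, c = 5.
So h(u) = 6u^2 + 4u + 5.
Then h(2) = 37.

37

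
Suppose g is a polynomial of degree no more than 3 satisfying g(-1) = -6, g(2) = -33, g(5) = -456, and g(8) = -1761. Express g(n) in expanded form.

Write g(n) = an^3 + bn^2 + cn + d. Substituting each data point gives a linear system:
  -a + b - c + d = -6
  8a + 4b + 2c + d = -33
  125a + 25b + 5c + d = -456
  512a + 64b + 8c + d = -1761
Solving the system yields a = -3, b = -4, c = 4, d = -1.
So g(n) = -3n^3 - 4n^2 + 4n - 1.
Check: g(8) = -1761. ✓

g(n) = -3n^3 - 4n^2 + 4n - 1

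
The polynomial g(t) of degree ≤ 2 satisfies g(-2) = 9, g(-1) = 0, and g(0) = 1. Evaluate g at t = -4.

Write g(t) = at^2 + bt + c. Substituting each data point gives a linear system:
  4a - 2b + c = 9
  a - b + c = 0
  c = 1
Solving the system yields a = 5, b = 6, c = 1.
So g(t) = 5t^2 + 6t + 1.
Then g(-4) = 57.

57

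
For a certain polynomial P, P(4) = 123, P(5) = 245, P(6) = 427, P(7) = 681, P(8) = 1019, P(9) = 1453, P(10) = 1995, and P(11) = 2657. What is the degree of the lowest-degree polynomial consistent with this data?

3

Forward differences of the values at t = 4, 5, 6, 7, 8, 9, 10, 11:
  P  : 123  245  427  681  1019  1453  1995  2657
  Δ  : 122  182  254  338  434  542  662
  Δ^2: 60  72  84  96  108  120
  Δ^3: 12  12  12  12  12
  Δ^4: 0  0  0  0
  Δ^5: 0  0  0
  Δ^6: 0  0
  Δ^7: 0
The third differences are constant (12) and nonzero, while all higher differences vanish, so the minimal degree is 3.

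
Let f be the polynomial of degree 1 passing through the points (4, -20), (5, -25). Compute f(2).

-10

Using the Lagrange interpolation formula with nodes 4, 5:
  L_0(n) = (n - 5) / -1
  L_1(n) = (n - 4) / 1
Then f(n) = -20·L_0(n) - 25·L_1(n).
Expanding and collecting terms gives f(n) = -5n.
Evaluating at n = 2: f(2) = -10.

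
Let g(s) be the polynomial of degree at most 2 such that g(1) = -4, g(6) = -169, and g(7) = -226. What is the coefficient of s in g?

Write g(s) = as^2 + bs + c. Substituting each data point gives a linear system:
  a + b + c = -4
  36a + 6b + c = -169
  49a + 7b + c = -226
Solving the system yields a = -4, b = -5, c = 5.
So g(s) = -4s^2 - 5s + 5.
The coefficient of s is -5.

-5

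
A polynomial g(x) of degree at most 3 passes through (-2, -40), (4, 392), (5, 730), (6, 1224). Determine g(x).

g(x) = 5x^3 + 3x^2 + 6x

Write g(x) = ax^3 + bx^2 + cx + d. Substituting each data point gives a linear system:
  -8a + 4b - 2c + d = -40
  64a + 16b + 4c + d = 392
  125a + 25b + 5c + d = 730
  216a + 36b + 6c + d = 1224
Solving the system yields a = 5, b = 3, c = 6, d = 0.
So g(x) = 5x^3 + 3x^2 + 6x.
Check: g(5) = 730. ✓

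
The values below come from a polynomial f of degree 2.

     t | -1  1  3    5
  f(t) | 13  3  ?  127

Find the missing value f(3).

The 3 known points determine the degree-2 polynomial uniquely.
Write f(t) = at^2 + bt + c. Substituting each data point gives a linear system:
  a - b + c = 13
  a + b + c = 3
  25a + 5b + c = 127
Solving the system yields a = 6, b = -5, c = 2.
So f(t) = 6t^2 - 5t + 2.
Then f(3) = 41.

41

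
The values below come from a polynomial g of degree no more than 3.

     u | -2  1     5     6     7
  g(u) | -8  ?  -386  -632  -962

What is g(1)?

The 4 known points determine the degree-3 polynomial uniquely.
Write g(u) = au^3 + bu^2 + cu + d. Substituting each data point gives a linear system:
  -8a + 4b - 2c + d = -8
  125a + 25b + 5c + d = -386
  216a + 36b + 6c + d = -632
  343a + 49b + 7c + d = -962
Solving the system yields a = -2, b = -6, c = 2, d = 4.
So g(u) = -2u³ - 6u² + 2u + 4.
Then g(1) = -2.

-2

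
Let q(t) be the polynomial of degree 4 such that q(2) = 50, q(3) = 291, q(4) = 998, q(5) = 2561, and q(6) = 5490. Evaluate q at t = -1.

Using the Lagrange interpolation formula with nodes 2, 3, 4, 5, 6:
  L_0(t) = (t - 3)(t - 4)(t - 5)(t - 6) / 24
  L_1(t) = (t - 2)(t - 4)(t - 5)(t - 6) / -6
  L_2(t) = (t - 2)(t - 3)(t - 5)(t - 6) / 4
  L_3(t) = (t - 2)(t - 3)(t - 4)(t - 6) / -6
  L_4(t) = (t - 2)(t - 3)(t - 4)(t - 5) / 24
Then q(t) = 50·L_0(t) + 291·L_1(t) + 998·L_2(t) + 2561·L_3(t) + 5490·L_4(t).
Expanding and collecting terms gives q(t) = 5t^4 - 5t^3 + 3t^2 - 4t + 6.
Evaluating at t = -1: q(-1) = 23.

23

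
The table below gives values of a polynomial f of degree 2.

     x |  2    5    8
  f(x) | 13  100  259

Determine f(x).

f(x) = 4x^2 + x - 5

Using the Lagrange interpolation formula with nodes 2, 5, 8:
  L_0(x) = (x - 5)(x - 8) / 18
  L_1(x) = (x - 2)(x - 8) / -9
  L_2(x) = (x - 2)(x - 5) / 18
Then f(x) = 13·L_0(x) + 100·L_1(x) + 259·L_2(x).
Expanding and collecting terms gives f(x) = 4x^2 + x - 5.
Check: f(2) = 13. ✓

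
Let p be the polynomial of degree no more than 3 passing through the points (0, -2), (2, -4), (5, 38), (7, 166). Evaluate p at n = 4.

10

Using the Lagrange interpolation formula with nodes 0, 2, 5, 7:
  L_0(n) = (n - 2)(n - 5)(n - 7) / -70
  L_1(n) = n(n - 5)(n - 7) / 30
  L_2(n) = n(n - 2)(n - 7) / -30
  L_3(n) = n(n - 2)(n - 5) / 70
Then p(n) = -2·L_0(n) - 4·L_1(n) + 38·L_2(n) + 166·L_3(n).
Expanding and collecting terms gives p(n) = n^3 - 4n^2 + 3n - 2.
Evaluating at n = 4: p(4) = 10.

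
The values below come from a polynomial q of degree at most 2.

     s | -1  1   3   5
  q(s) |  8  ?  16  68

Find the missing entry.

-4

The 3 known points determine the degree-2 polynomial uniquely.
Write q(s) = as^2 + bs + c. Substituting each data point gives a linear system:
  a - b + c = 8
  9a + 3b + c = 16
  25a + 5b + c = 68
Solving the system yields a = 4, b = -6, c = -2.
So q(s) = 4s^2 - 6s - 2.
Then q(1) = -4.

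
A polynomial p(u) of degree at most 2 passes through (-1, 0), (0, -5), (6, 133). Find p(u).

p(u) = 4u^2 - u - 5

Using the Lagrange interpolation formula with nodes -1, 0, 6:
  L_0(u) = u(u - 6) / 7
  L_1(u) = (u + 1)(u - 6) / -6
  L_2(u) = (u + 1)u / 42
Then p(u) = 0·L_0(u) - 5·L_1(u) + 133·L_2(u).
Expanding and collecting terms gives p(u) = 4u^2 - u - 5.
Check: p(0) = -5. ✓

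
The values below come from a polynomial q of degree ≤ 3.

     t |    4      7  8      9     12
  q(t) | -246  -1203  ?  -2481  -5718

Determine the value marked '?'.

The 4 known points determine the degree-3 polynomial uniquely.
Write q(t) = at^3 + bt^2 + ct + d. Substituting each data point gives a linear system:
  64a + 16b + 4c + d = -246
  343a + 49b + 7c + d = -1203
  729a + 81b + 9c + d = -2481
  1728a + 144b + 12c + d = -5718
Solving the system yields a = -3, b = -4, c = 4, d = -6.
So q(t) = -3t^3 - 4t^2 + 4t - 6.
Then q(8) = -1766.

-1766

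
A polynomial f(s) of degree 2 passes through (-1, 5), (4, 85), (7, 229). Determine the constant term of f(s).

5

Write f(s) = as^2 + bs + c. Substituting each data point gives a linear system:
  a - b + c = 5
  16a + 4b + c = 85
  49a + 7b + c = 229
Solving the system yields a = 4, b = 4, c = 5.
So f(s) = 4s^2 + 4s + 5.
The constant term is 5.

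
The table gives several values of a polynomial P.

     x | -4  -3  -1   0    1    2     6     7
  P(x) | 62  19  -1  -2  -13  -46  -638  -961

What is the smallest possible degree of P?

Divided differences on the nodes -4, -3, -1, 0, 1, 2, 6, 7:
  order 0: 62  19  -1  -2  -13  -46  -638  -961
  order 1: -43  -10  -1  -11  -33  -148  -323
  order 2: 11  3  -5  -11  -23  -35
  order 3: -2  -2  -2  -2  -2
  order 4: 0  0  0  0
  order 5: 0  0  0
  order 6: 0  0
  order 7: 0
The order-3 divided differences are all -2 (nonzero) and every higher order vanishes, so the data lies on a polynomial of degree exactly 3.

3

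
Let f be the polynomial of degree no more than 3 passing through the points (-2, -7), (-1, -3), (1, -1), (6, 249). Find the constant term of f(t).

-3

Write f(t) = at^3 + bt^2 + ct + d. Substituting each data point gives a linear system:
  -8a + 4b - 2c + d = -7
  -a + b - c + d = -3
  a + b + c + d = -1
  216a + 36b + 6c + d = 249
Solving the system yields a = 1, b = 1, c = 0, d = -3.
So f(t) = t³ + t² - 3.
The constant term is -3.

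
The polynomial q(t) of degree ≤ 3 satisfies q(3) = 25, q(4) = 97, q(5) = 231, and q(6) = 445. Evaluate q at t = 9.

1747

Forward differences of the values at t = 3, 4, 5, 6:
  q  : 25  97  231  445
  Δ  : 72  134  214
  Δ^2: 62  80
  Δ^3: 18
The third differences are constant, confirming degree 3.
Interpolating (Newton forward form) and evaluating at t = 9 gives q(9) = 1747.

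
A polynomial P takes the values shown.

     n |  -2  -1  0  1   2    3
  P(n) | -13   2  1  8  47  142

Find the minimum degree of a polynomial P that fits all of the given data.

3

Forward differences of the values at n = -2, -1, 0, 1, 2, 3:
  P  : -13  2  1  8  47  142
  Δ  : 15  -1  7  39  95
  Δ^2: -16  8  32  56
  Δ^3: 24  24  24
  Δ^4: 0  0
  Δ^5: 0
The third differences are constant (24) and nonzero, while all higher differences vanish, so the minimal degree is 3.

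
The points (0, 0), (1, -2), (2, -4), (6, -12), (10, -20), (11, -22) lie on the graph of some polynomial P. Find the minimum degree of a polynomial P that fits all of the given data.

1

Divided differences on the nodes 0, 1, 2, 6, 10, 11:
  order 0: 0  -2  -4  -12  -20  -22
  order 1: -2  -2  -2  -2  -2
  order 2: 0  0  0  0
  order 3: 0  0  0
  order 4: 0  0
  order 5: 0
The order-1 divided differences are all -2 (nonzero) and every higher order vanishes, so the data lies on a polynomial of degree exactly 1.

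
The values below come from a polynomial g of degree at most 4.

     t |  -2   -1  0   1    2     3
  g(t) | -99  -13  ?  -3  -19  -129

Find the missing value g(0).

-3

On equispaced nodes a degree-4 polynomial has vanishing fifth forward difference, so
  - g(-2) + 5·g(-1) - 10·g(0) + 10·g(1) - 5·g(2) + g(3) = 0.
Substituting the known values and solving for g(0):
  -10·g(0) = 30
  g(0) = -3.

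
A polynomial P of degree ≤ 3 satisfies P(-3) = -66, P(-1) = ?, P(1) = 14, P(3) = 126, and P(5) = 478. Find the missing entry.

-2

The 4 known points determine the degree-3 polynomial uniquely.
Write P(u) = au^3 + bu^2 + cu + d. Substituting each data point gives a linear system:
  -27a + 9b - 3c + d = -66
  a + b + c + d = 14
  27a + 9b + 3c + d = 126
  125a + 25b + 5c + d = 478
Solving the system yields a = 3, b = 3, c = 5, d = 3.
So P(u) = 3u^3 + 3u^2 + 5u + 3.
Then P(-1) = -2.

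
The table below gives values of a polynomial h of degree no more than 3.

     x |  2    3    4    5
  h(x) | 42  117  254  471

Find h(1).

11

Write h(x) = ax^3 + bx^2 + cx + d. Substituting each data point gives a linear system:
  8a + 4b + 2c + d = 42
  27a + 9b + 3c + d = 117
  64a + 16b + 4c + d = 254
  125a + 25b + 5c + d = 471
Solving the system yields a = 3, b = 4, c = -2, d = 6.
So h(x) = 3x³ + 4x² - 2x + 6.
Then h(1) = 11.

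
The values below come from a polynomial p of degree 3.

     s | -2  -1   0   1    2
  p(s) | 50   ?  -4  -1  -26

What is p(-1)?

1

The 4 known points determine the degree-3 polynomial uniquely.
Write p(s) = as^3 + bs^2 + cs + d. Substituting each data point gives a linear system:
  -8a + 4b - 2c + d = 50
  d = -4
  a + b + c + d = -1
  8a + 4b + 2c + d = -26
Solving the system yields a = -6, b = 4, c = 5, d = -4.
So p(s) = -6s³ + 4s² + 5s - 4.
Then p(-1) = 1.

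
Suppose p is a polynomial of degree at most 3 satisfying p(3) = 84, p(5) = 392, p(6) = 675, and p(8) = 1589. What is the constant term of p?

-3

Write p(x) = ax^3 + bx^2 + cx + d. Substituting each data point gives a linear system:
  27a + 9b + 3c + d = 84
  125a + 25b + 5c + d = 392
  216a + 36b + 6c + d = 675
  512a + 64b + 8c + d = 1589
Solving the system yields a = 3, b = 1, c = -1, d = -3.
So p(x) = 3x^3 + x^2 - x - 3.
The constant term is -3.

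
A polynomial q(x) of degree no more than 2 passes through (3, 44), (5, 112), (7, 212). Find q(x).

q(x) = 4x^2 + 2x + 2

Write q(x) = ax^2 + bx + c. Substituting each data point gives a linear system:
  9a + 3b + c = 44
  25a + 5b + c = 112
  49a + 7b + c = 212
Solving the system yields a = 4, b = 2, c = 2.
So q(x) = 4x^2 + 2x + 2.
Check: q(3) = 44. ✓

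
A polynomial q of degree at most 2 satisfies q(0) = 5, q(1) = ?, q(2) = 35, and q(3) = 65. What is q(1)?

15

The 3 known points determine the degree-2 polynomial uniquely.
Write q(u) = au^2 + bu + c. Substituting each data point gives a linear system:
  c = 5
  4a + 2b + c = 35
  9a + 3b + c = 65
Solving the system yields a = 5, b = 5, c = 5.
So q(u) = 5u² + 5u + 5.
Then q(1) = 15.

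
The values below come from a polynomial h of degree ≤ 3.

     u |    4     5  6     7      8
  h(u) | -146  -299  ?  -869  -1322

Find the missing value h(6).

On equispaced nodes a degree-3 polynomial has vanishing fourth forward difference, so
  h(4) - 4·h(5) + 6·h(6) - 4·h(7) + h(8) = 0.
Substituting the known values and solving for h(6):
  6·h(6) = -3204
  h(6) = -534.

-534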